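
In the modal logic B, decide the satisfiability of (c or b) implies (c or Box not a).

1. (c or b) implies (c or Box not a), w0
2. c or Box not a, w0   [implies-rule on 1 (branches; this branch)]
3. Box not a, w0   [or-rule on 2 (branches; this branch)]
4. not a, w0   [Box-rule on 3 via w0Rw0]
Accessibility: w0Rw0

Satisfiable (open branch found)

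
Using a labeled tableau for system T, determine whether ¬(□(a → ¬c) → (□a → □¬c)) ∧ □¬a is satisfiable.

1. ¬(□(a → ¬c) → (□a → □¬c)) ∧ □¬a, u
2. ¬(□(a → ¬c) → (□a → □¬c)), u
3. □¬a, u
4. □(a → ¬c), u
5. ¬(□a → □¬c), u
6. □a, u
7. ¬□¬c, u
8. ¬a, u
9. a → ¬c, u
10. a, u
Accessibility: uRu
Branch closes: a and ¬a both at u.
(One branch shown.) All branches close.

No, unsatisfiable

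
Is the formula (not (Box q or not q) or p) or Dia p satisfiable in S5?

1. (not (Box q or not q) or p) or Dia p, w0
2. Dia p, w0   [or-rule on 1 (branches; this branch)]
3. p, w1   [Dia-rule on 2: fresh world w1, w0Rw1]
Accessibility: w0Rw0, w0Rw1, w1Rw0, w1Rw1

Satisfiable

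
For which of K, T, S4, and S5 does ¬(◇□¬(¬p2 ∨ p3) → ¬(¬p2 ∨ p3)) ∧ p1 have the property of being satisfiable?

S4-tableau for the formula:
1. ¬(◇□¬(¬p2 ∨ p3) → ¬(¬p2 ∨ p3)) ∧ p1, w0
2. ¬(◇□¬(¬p2 ∨ p3) → ¬(¬p2 ∨ p3)), w0
3. p1, w0
4. ◇□¬(¬p2 ∨ p3), w0
5. ¬p2 ∨ p3, w0
6. p3, w0
7. □¬(¬p2 ∨ p3), w1
8. ¬(¬p2 ∨ p3), w1
9. p2, w1
10. ¬p3, w1
Accessibility: w0Rw0, w0Rw1, w1Rw1
Complete open branch: satisfiable in S4, hence also in K, T (this S4-model is also a K-model and a T-model).
S5-tableau for the formula:
1. ¬(◇□¬(¬p2 ∨ p3) → ¬(¬p2 ∨ p3)) ∧ p1, w0
2. ¬(◇□¬(¬p2 ∨ p3) → ¬(¬p2 ∨ p3)), w0
3. p1, w0
4. ◇□¬(¬p2 ∨ p3), w0
5. ¬p2 ∨ p3, w0
6. p3, w0
7. □¬(¬p2 ∨ p3), w1
8. ¬(¬p2 ∨ p3), w0
9. p2, w0
10. ¬p3, w0
Accessibility: w0Rw0, w0Rw1, w1Rw0, w1Rw1
Branch closes: p3 and ¬p3 both at w0.
Every branch closes (one shown): unsatisfiable in S5.

K, T, S4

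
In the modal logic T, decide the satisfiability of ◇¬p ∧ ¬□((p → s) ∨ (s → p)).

Unsatisfiable

1. ◇¬p ∧ ¬□((p → s) ∨ (s → p)), u
2. ◇¬p, u
3. ¬□((p → s) ∨ (s → p)), u
4. ¬p, v
5. ¬((p → s) ∨ (s → p)), w
6. ¬(p → s), w
7. ¬(s → p), w
8. p, w
9. ¬s, w
10. s, w
11. ¬p, w
Accessibility: uRu, uRv, uRw, vRv, wRw
Branch closes: s and ¬s both at w.
Every branch closes; the branch above is one of them.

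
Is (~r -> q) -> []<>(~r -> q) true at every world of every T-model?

Not valid

Tableau for the negation ~((~r -> q) -> []<>(~r -> q)):
1. ~((~r -> q) -> []<>(~r -> q)), w0
2. ~r -> q, w0
3. ~[]<>(~r -> q), w0
4. q, w0
5. ~<>(~r -> q), w1
6. ~(~r -> q), w1
7. ~r, w1
8. ~q, w1
Accessibility: w0Rw0, w0Rw1, w1Rw1
The negation has an open branch (countermodel exists).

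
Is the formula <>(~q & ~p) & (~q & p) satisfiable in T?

Satisfiable (open branch found)

1. <>(~q & ~p) & (~q & p), 0
2. <>(~q & ~p), 0
3. ~q & p, 0
4. ~q, 0
5. p, 0
6. ~q & ~p, 1
7. ~q, 1
8. ~p, 1
Accessibility: 0R0, 0R1, 1R1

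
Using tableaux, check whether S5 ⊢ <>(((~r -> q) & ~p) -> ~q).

Tableau for the negation ~<>(((~r -> q) & ~p) -> ~q):
1. ~<>(((~r -> q) & ~p) -> ~q), 0
2. ~(((~r -> q) & ~p) -> ~q), 0   [~<>-rule on 1 via 0R0]
3. (~r -> q) & ~p, 0   [~->-rule on 2]
4. q, 0   [~->-rule on 2]
5. ~r -> q, 0   [&-rule on 3]
6. ~p, 0   [&-rule on 3]
Accessibility: 0R0
The negation has an open branch (countermodel exists).

No, not valid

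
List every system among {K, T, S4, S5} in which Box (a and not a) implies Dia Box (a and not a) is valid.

T, S4, S5

K-tableau for the negation not (Box (a and not a) implies Dia Box (a and not a)):
1. not (Box (a and not a) implies Dia Box (a and not a)), w0
2. Box (a and not a), w0
3. not Dia Box (a and not a), w0
Complete open branch: countermodel on a K-frame, so not valid in K.
T-tableau for the negation not (Box (a and not a) implies Dia Box (a and not a)):
1. not (Box (a and not a) implies Dia Box (a and not a)), w0
2. Box (a and not a), w0
3. not Dia Box (a and not a), w0
4. a and not a, w0
5. a, w0
6. not a, w0
Accessibility: w0Rw0
Branch closes: a and not a both at w0.
Every branch closes (one shown): valid in T, hence also in S4, S5 (every theorem of T is a theorem of S4 and S5).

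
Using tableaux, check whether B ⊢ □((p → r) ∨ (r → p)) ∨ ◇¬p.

Tableau for the negation ¬(□((p → r) ∨ (r → p)) ∨ ◇¬p):
1. ¬(□((p → r) ∨ (r → p)) ∨ ◇¬p), 0
2. ¬□((p → r) ∨ (r → p)), 0
3. ¬◇¬p, 0
4. p, 0
5. ¬((p → r) ∨ (r → p)), 1
6. ¬(p → r), 1
7. ¬(r → p), 1
8. p, 1
9. ¬r, 1
10. r, 1
11. ¬p, 1
Accessibility: 0R0, 0R1, 1R0, 1R1
Branch closes: r and ¬r both at 1.
All branches of the negation close; one closing branch shown above.

Valid in B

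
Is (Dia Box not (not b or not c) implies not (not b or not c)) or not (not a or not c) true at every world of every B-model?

Tableau for the negation not ((Dia Box not (not b or not c) implies not (not b or not c)) or not (not a or not c)):
1. not ((Dia Box not (not b or not c) implies not (not b or not c)) or not (not a or not c)), w0
2. not (Dia Box not (not b or not c) implies not (not b or not c)), w0   [neg-or-rule on 1]
3. not a or not c, w0   [neg-or-rule on 1]
4. Dia Box not (not b or not c), w0   [neg-implies-rule on 2]
5. not b or not c, w0   [neg-implies-rule on 2]
6. not c, w0   [or-rule on 3 (branches; this branch)]
7. Box not (not b or not c), w1   [Dia-rule on 4: fresh world w1, w0Rw1]
8. not (not b or not c), w0   [Box-rule on 7 via w1Rw0]
9. b, w0   [neg-or-rule on 8]
10. c, w0   [neg-or-rule on 8]
Accessibility: w0Rw0, w0Rw1, w1Rw0, w1Rw1
Branch closes: c and not c both at w0.
Every branch of the negation's tableau closes; the branch above is one of them.

Yes, valid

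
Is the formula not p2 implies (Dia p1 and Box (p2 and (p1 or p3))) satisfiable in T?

1. not p2 implies (Dia p1 and Box (p2 and (p1 or p3))), u
2. Dia p1 and Box (p2 and (p1 or p3)), u   [implies-rule on 1 (branches; this branch)]
3. Dia p1, u   [and-rule on 2]
4. Box (p2 and (p1 or p3)), u   [and-rule on 2]
5. p2 and (p1 or p3), u   [Box-rule on 4 via uRu]
6. p2, u   [and-rule on 5]
7. p1 or p3, u   [and-rule on 5]
8. p3, u   [or-rule on 7 (branches; this branch)]
9. p1, v   [Dia-rule on 3: fresh world v, uRv]
10. p2 and (p1 or p3), v   [Box-rule on 4 via uRv]
11. p2, v   [and-rule on 10]
12. p1 or p3, v   [and-rule on 10]
13. p3, v   [or-rule on 12 (branches; this branch)]
Accessibility: uRu, uRv, vRv

Satisfiable (open branch found)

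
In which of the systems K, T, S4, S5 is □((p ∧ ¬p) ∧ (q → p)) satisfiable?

K-tableau for the formula:
1. □((p ∧ ¬p) ∧ (q → p)), 0
Complete open branch: satisfiable in K.
T-tableau for the formula:
1. □((p ∧ ¬p) ∧ (q → p)), 0
2. (p ∧ ¬p) ∧ (q → p), 0
3. p ∧ ¬p, 0
4. q → p, 0
5. p, 0
6. ¬p, 0
Accessibility: 0R0
Branch closes: p and ¬p both at 0.
Every branch closes (one shown): unsatisfiable in T, hence also in S4, S5 (every S4/S5-frame is a T-frame).

K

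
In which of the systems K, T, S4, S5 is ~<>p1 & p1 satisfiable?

T-tableau for the formula:
1. ~<>p1 & p1, u
2. ~<>p1, u
3. p1, u
4. ~p1, u
Accessibility: uRu
Branch closes: p1 and ~p1 both at u.
Every branch closes (one shown): unsatisfiable in T, hence also in S4, S5 (every S4/S5-frame is a T-frame).
K-tableau for the formula:
1. ~<>p1 & p1, u
2. ~<>p1, u
3. p1, u
Complete open branch: satisfiable in K.

K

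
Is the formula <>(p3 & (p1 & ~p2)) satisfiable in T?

Satisfiable

1. <>(p3 & (p1 & ~p2)), 0
2. p3 & (p1 & ~p2), 1
3. p3, 1
4. p1 & ~p2, 1
5. p1, 1
6. ~p2, 1
Accessibility: 0R0, 0R1, 1R1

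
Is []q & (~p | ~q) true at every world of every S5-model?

No, not valid

Tableau for the negation ~([]q & (~p | ~q)):
1. ~([]q & (~p | ~q)), w0
2. ~(~p | ~q), w0
3. p, w0
4. q, w0
Accessibility: w0Rw0
The negation has an open branch (countermodel exists).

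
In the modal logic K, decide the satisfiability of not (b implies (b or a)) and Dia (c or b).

No, unsatisfiable

1. not (b implies (b or a)) and Dia (c or b), u
2. not (b implies (b or a)), u   [and-rule on 1]
3. Dia (c or b), u   [and-rule on 1]
4. b, u   [neg-implies-rule on 2]
5. not (b or a), u   [neg-implies-rule on 2]
6. not b, u   [neg-or-rule on 5]
7. not a, u   [neg-or-rule on 5]
Branch closes: b and not b both at u.
(One branch shown.) All branches close.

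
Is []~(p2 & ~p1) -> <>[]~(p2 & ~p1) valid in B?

Tableau for the negation ~([]~(p2 & ~p1) -> <>[]~(p2 & ~p1)):
1. ~([]~(p2 & ~p1) -> <>[]~(p2 & ~p1)), 0
2. []~(p2 & ~p1), 0   [~->-rule on 1]
3. ~<>[]~(p2 & ~p1), 0   [~->-rule on 1]
4. ~(p2 & ~p1), 0   [[]-rule on 2 via 0R0]
5. ~[]~(p2 & ~p1), 0   [~<>-rule on 3 via 0R0]
6. p1, 0   [~&-rule on 4 (branches; this branch)]
7. p2 & ~p1, 1   [~[]-rule on 5: fresh world 1, 0R1]
8. p2, 1   [&-rule on 7]
9. ~p1, 1   [&-rule on 7]
10. ~(p2 & ~p1), 1   [[]-rule on 2 via 0R1]
11. ~[]~(p2 & ~p1), 1   [~<>-rule on 3 via 0R1]
12. p1, 1   [~&-rule on 10 (branches; this branch)]
Accessibility: 0R0, 0R1, 1R0, 1R1
Branch closes: p1 and ~p1 both at 1.
All branches of the negation close; one closing branch shown above.

Valid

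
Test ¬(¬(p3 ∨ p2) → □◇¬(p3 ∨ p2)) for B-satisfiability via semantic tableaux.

Unsatisfiable (every branch closes)

1. ¬(¬(p3 ∨ p2) → □◇¬(p3 ∨ p2)), w0
2. ¬(p3 ∨ p2), w0   [¬→-rule on 1]
3. ¬□◇¬(p3 ∨ p2), w0   [¬→-rule on 1]
4. ¬p3, w0   [¬∨-rule on 2]
5. ¬p2, w0   [¬∨-rule on 2]
6. ¬◇¬(p3 ∨ p2), w1   [¬□-rule on 3: fresh world w1, w0Rw1]
7. p3 ∨ p2, w0   [¬◇-rule on 6 via w1Rw0]
8. p3 ∨ p2, w1   [¬◇-rule on 6 via w1Rw1]
9. p2, w0   [∨-rule on 7 (branches; this branch)]
Accessibility: w0Rw0, w0Rw1, w1Rw0, w1Rw1
Branch closes: p2 and ¬p2 both at w0.
Every branch closes; the branch above is one of them.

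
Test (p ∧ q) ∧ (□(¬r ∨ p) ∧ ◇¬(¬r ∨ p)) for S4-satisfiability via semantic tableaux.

Unsatisfiable (every branch closes)

1. (p ∧ q) ∧ (□(¬r ∨ p) ∧ ◇¬(¬r ∨ p)), u
2. p ∧ q, u   [∧-rule on 1]
3. □(¬r ∨ p) ∧ ◇¬(¬r ∨ p), u   [∧-rule on 1]
4. p, u   [∧-rule on 2]
5. q, u   [∧-rule on 2]
6. □(¬r ∨ p), u   [∧-rule on 3]
7. ◇¬(¬r ∨ p), u   [∧-rule on 3]
8. ¬r ∨ p, u   [□-rule on 6 via uRu]
9. ¬(¬r ∨ p), v   [◇-rule on 7: fresh world v, uRv]
10. r, v   [¬∨-rule on 9]
11. ¬p, v   [¬∨-rule on 9]
12. ¬r ∨ p, v   [□-rule on 6 via uRv]
13. p, v   [∨-rule on 12 (branches; this branch)]
Accessibility: uRu, uRv, vRv
Branch closes: p and ¬p both at v.
All branches of the tableau close; one closing branch shown above.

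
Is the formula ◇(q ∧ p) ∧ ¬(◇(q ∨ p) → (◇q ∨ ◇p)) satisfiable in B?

Unsatisfiable (every branch closes)

1. ◇(q ∧ p) ∧ ¬(◇(q ∨ p) → (◇q ∨ ◇p)), w0
2. ◇(q ∧ p), w0   [∧-rule on 1]
3. ¬(◇(q ∨ p) → (◇q ∨ ◇p)), w0   [∧-rule on 1]
4. ◇(q ∨ p), w0   [¬→-rule on 3]
5. ¬(◇q ∨ ◇p), w0   [¬→-rule on 3]
6. ¬◇q, w0   [¬∨-rule on 5]
7. ¬◇p, w0   [¬∨-rule on 5]
8. ¬q, w0   [¬◇-rule on 6 via w0Rw0]
9. ¬p, w0   [¬◇-rule on 7 via w0Rw0]
10. q ∧ p, w1   [◇-rule on 2: fresh world w1, w0Rw1]
11. q, w1   [∧-rule on 10]
12. p, w1   [∧-rule on 10]
13. ¬q, w1   [¬◇-rule on 6 via w0Rw1]
Accessibility: w0Rw0, w0Rw1, w1Rw0, w1Rw1
Branch closes: q and ¬q both at w1.
(One branch shown.) All branches close.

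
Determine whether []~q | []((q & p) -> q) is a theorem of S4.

Tableau for the negation ~([]~q | []((q & p) -> q)):
1. ~([]~q | []((q & p) -> q)), u
2. ~[]~q, u
3. ~[]((q & p) -> q), u
4. q, v
5. ~((q & p) -> q), w
6. q & p, w
7. ~q, w
8. q, w
9. p, w
Accessibility: uRu, uRv, uRw, vRv, wRw
Branch closes: q and ~q both at w.
Every branch of the negation's tableau closes; the branch above is one of them.

Yes, valid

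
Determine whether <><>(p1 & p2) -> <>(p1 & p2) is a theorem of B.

Tableau for the negation ~(<><>(p1 & p2) -> <>(p1 & p2)):
1. ~(<><>(p1 & p2) -> <>(p1 & p2)), 0
2. <><>(p1 & p2), 0   [~->-rule on 1]
3. ~<>(p1 & p2), 0   [~->-rule on 1]
4. ~(p1 & p2), 0   [~<>-rule on 3 via 0R0]
5. ~p2, 0   [~&-rule on 4 (branches; this branch)]
6. <>(p1 & p2), 1   [<>-rule on 2: fresh world 1, 0R1]
7. ~(p1 & p2), 1   [~<>-rule on 3 via 0R1]
8. ~p2, 1   [~&-rule on 7 (branches; this branch)]
9. p1 & p2, 2   [<>-rule on 6: fresh world 2, 1R2]
10. p1, 2   [&-rule on 9]
11. p2, 2   [&-rule on 9]
Accessibility: 0R0, 0R1, 1R0, 1R1, 1R2, 2R1, 2R2
The negation has an open branch (countermodel exists).

Not valid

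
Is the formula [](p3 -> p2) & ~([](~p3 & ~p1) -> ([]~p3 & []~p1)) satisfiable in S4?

Unsatisfiable

1. [](p3 -> p2) & ~([](~p3 & ~p1) -> ([]~p3 & []~p1)), u
2. [](p3 -> p2), u
3. ~([](~p3 & ~p1) -> ([]~p3 & []~p1)), u
4. [](~p3 & ~p1), u
5. ~([]~p3 & []~p1), u
6. p3 -> p2, u
7. ~p3 & ~p1, u
8. ~p3, u
9. ~p1, u
10. ~[]~p1, u
11. p2, u
12. p1, v
13. p3 -> p2, v
14. ~p3 & ~p1, v
15. ~p3, v
16. ~p1, v
Accessibility: uRu, uRv, vRv
Branch closes: p1 and ~p1 both at v.
Every branch closes; the branch above is one of them.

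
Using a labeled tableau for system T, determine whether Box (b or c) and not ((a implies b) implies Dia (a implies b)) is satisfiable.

No, unsatisfiable

1. Box (b or c) and not ((a implies b) implies Dia (a implies b)), u
2. Box (b or c), u
3. not ((a implies b) implies Dia (a implies b)), u
4. a implies b, u
5. not Dia (a implies b), u
6. b or c, u
7. not (a implies b), u
8. a, u
9. not b, u
10. b, u
Accessibility: uRu
Branch closes: b and not b both at u.
(One branch shown.) All branches close.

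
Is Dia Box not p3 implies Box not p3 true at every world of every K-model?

Not valid

Tableau for the negation not (Dia Box not p3 implies Box not p3):
1. not (Dia Box not p3 implies Box not p3), w0
2. Dia Box not p3, w0
3. not Box not p3, w0
4. Box not p3, w1
5. p3, w2
Accessibility: w0Rw1, w0Rw2
The negation has an open branch (countermodel exists).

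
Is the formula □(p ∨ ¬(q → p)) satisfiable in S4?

1. □(p ∨ ¬(q → p)), 0
2. p ∨ ¬(q → p), 0
3. ¬(q → p), 0
4. q, 0
5. ¬p, 0
Accessibility: 0R0

Satisfiable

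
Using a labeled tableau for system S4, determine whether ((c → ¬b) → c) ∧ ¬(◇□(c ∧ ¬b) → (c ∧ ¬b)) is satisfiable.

1. ((c → ¬b) → c) ∧ ¬(◇□(c ∧ ¬b) → (c ∧ ¬b)), 0
2. (c → ¬b) → c, 0   [∧-rule on 1]
3. ¬(◇□(c ∧ ¬b) → (c ∧ ¬b)), 0   [∧-rule on 1]
4. ◇□(c ∧ ¬b), 0   [¬→-rule on 3]
5. ¬(c ∧ ¬b), 0   [¬→-rule on 3]
6. c, 0   [→-rule on 2 (branches; this branch)]
7. b, 0   [¬∧-rule on 5 (branches; this branch)]
8. □(c ∧ ¬b), 1   [◇-rule on 4: fresh world 1, 0R1]
9. c ∧ ¬b, 1   [□-rule on 8 via 1R1]
10. c, 1   [∧-rule on 9]
11. ¬b, 1   [∧-rule on 9]
Accessibility: 0R0, 0R1, 1R1

Yes, satisfiable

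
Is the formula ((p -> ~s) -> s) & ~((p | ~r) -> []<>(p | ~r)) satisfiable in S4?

1. ((p -> ~s) -> s) & ~((p | ~r) -> []<>(p | ~r)), w0
2. (p -> ~s) -> s, w0   [&-rule on 1]
3. ~((p | ~r) -> []<>(p | ~r)), w0   [&-rule on 1]
4. p | ~r, w0   [~->-rule on 3]
5. ~[]<>(p | ~r), w0   [~->-rule on 3]
6. s, w0   [->-rule on 2 (branches; this branch)]
7. ~r, w0   [|-rule on 4 (branches; this branch)]
8. ~<>(p | ~r), w1   [~[]-rule on 5: fresh world w1, w0Rw1]
9. ~(p | ~r), w1   [~<>-rule on 8 via w1Rw1]
10. ~p, w1   [~|-rule on 9]
11. r, w1   [~|-rule on 9]
Accessibility: w0Rw0, w0Rw1, w1Rw1

Satisfiable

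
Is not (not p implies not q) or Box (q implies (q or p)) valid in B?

Yes, valid

Tableau for the negation not (not (not p implies not q) or Box (q implies (q or p))):
1. not (not (not p implies not q) or Box (q implies (q or p))), w0
2. not p implies not q, w0
3. not Box (q implies (q or p)), w0
4. not q, w0
5. not (q implies (q or p)), w1
6. q, w1
7. not (q or p), w1
8. not q, w1
9. not p, w1
Accessibility: w0Rw0, w0Rw1, w1Rw0, w1Rw1
Branch closes: q and not q both at w1.
Every branch of the negation's tableau closes; the branch above is one of them.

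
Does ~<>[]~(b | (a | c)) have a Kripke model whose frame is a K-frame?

Satisfiable

1. ~<>[]~(b | (a | c)), w0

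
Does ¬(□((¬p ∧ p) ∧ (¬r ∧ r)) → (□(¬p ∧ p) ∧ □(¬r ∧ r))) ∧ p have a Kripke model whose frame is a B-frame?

1. ¬(□((¬p ∧ p) ∧ (¬r ∧ r)) → (□(¬p ∧ p) ∧ □(¬r ∧ r))) ∧ p, u
2. ¬(□((¬p ∧ p) ∧ (¬r ∧ r)) → (□(¬p ∧ p) ∧ □(¬r ∧ r))), u
3. p, u
4. □((¬p ∧ p) ∧ (¬r ∧ r)), u
5. ¬(□(¬p ∧ p) ∧ □(¬r ∧ r)), u
6. (¬p ∧ p) ∧ (¬r ∧ r), u
7. ¬p ∧ p, u
8. ¬r ∧ r, u
9. ¬p, u
Accessibility: uRu
Branch closes: p and ¬p both at u.
All branches of the tableau close; one closing branch shown above.

No, unsatisfiable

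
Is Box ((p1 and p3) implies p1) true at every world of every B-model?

Yes, valid

Tableau for the negation not Box ((p1 and p3) implies p1):
1. not Box ((p1 and p3) implies p1), w0
2. not ((p1 and p3) implies p1), w1
3. p1 and p3, w1
4. not p1, w1
5. p1, w1
6. p3, w1
Accessibility: w0Rw0, w0Rw1, w1Rw0, w1Rw1
Branch closes: p1 and not p1 both at w1.
Every branch of the negation's tableau closes; the branch above is one of them.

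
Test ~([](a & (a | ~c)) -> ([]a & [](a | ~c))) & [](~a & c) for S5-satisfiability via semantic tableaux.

1. ~([](a & (a | ~c)) -> ([]a & [](a | ~c))) & [](~a & c), 0
2. ~([](a & (a | ~c)) -> ([]a & [](a | ~c))), 0
3. [](~a & c), 0
4. [](a & (a | ~c)), 0
5. ~([]a & [](a | ~c)), 0
6. ~a & c, 0
7. ~a, 0
8. c, 0
9. a & (a | ~c), 0
10. a, 0
11. a | ~c, 0
Accessibility: 0R0
Branch closes: a and ~a both at 0.
Every branch closes; the branch above is one of them.

No, unsatisfiable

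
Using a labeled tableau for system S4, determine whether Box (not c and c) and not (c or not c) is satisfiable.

1. Box (not c and c) and not (c or not c), w0
2. Box (not c and c), w0
3. not (c or not c), w0
4. not c, w0
5. c, w0
Accessibility: w0Rw0
Branch closes: c and not c both at w0.
Every branch closes; the branch above is one of them.

Unsatisfiable (every branch closes)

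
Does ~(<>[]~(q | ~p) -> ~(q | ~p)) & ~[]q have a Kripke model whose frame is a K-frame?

Satisfiable

1. ~(<>[]~(q | ~p) -> ~(q | ~p)) & ~[]q, w0
2. ~(<>[]~(q | ~p) -> ~(q | ~p)), w0   [&-rule on 1]
3. ~[]q, w0   [&-rule on 1]
4. <>[]~(q | ~p), w0   [~->-rule on 2]
5. q | ~p, w0   [~->-rule on 2]
6. ~p, w0   [|-rule on 5 (branches; this branch)]
7. ~q, w1   [~[]-rule on 3: fresh world w1, w0Rw1]
8. []~(q | ~p), w2   [<>-rule on 4: fresh world w2, w0Rw2]
Accessibility: w0Rw1, w0Rw2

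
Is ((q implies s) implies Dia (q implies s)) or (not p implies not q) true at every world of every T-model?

Valid in T

Tableau for the negation not (((q implies s) implies Dia (q implies s)) or (not p implies not q)):
1. not (((q implies s) implies Dia (q implies s)) or (not p implies not q)), w0
2. not ((q implies s) implies Dia (q implies s)), w0   [neg-or-rule on 1]
3. not (not p implies not q), w0   [neg-or-rule on 1]
4. q implies s, w0   [neg-implies-rule on 2]
5. not Dia (q implies s), w0   [neg-implies-rule on 2]
6. not p, w0   [neg-implies-rule on 3]
7. q, w0   [neg-implies-rule on 3]
8. not (q implies s), w0   [neg-Dia-rule on 5 via w0Rw0]
9. not s, w0   [neg-implies-rule on 8]
10. s, w0   [implies-rule on 4 (branches; this branch)]
Accessibility: w0Rw0
Branch closes: s and not s both at w0.
All branches of the negation close; one closing branch shown above.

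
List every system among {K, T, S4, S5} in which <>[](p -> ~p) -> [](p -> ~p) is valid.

S4-tableau for the negation ~(<>[](p -> ~p) -> [](p -> ~p)):
1. ~(<>[](p -> ~p) -> [](p -> ~p)), w0
2. <>[](p -> ~p), w0
3. ~[](p -> ~p), w0
4. [](p -> ~p), w1
5. p -> ~p, w1
6. ~p, w1
7. ~(p -> ~p), w2
8. p, w2
Accessibility: w0Rw0, w0Rw1, w0Rw2, w1Rw1, w2Rw2
Complete open branch: countermodel on an S4-frame, so not valid in S4, nor in K, T (the same frame is also a K-frame and a T-frame).
S5-tableau for the negation ~(<>[](p -> ~p) -> [](p -> ~p)):
1. ~(<>[](p -> ~p) -> [](p -> ~p)), w0
2. <>[](p -> ~p), w0
3. ~[](p -> ~p), w0
4. [](p -> ~p), w1
5. p -> ~p, w0
6. p -> ~p, w1
7. ~p, w0
8. ~p, w1
9. ~(p -> ~p), w2
10. p, w2
11. p -> ~p, w2
12. ~p, w2
Accessibility: w0Rw0, w0Rw1, w0Rw2, w1Rw0, w1Rw1, w1Rw2, w2Rw0, w2Rw1, w2Rw2
Branch closes: p and ~p both at w2.
Every branch closes (one shown): valid in S5.

S5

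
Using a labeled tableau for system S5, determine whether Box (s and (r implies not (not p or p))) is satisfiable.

1. Box (s and (r implies not (not p or p))), u
2. s and (r implies not (not p or p)), u
3. s, u
4. r implies not (not p or p), u
5. not r, u
Accessibility: uRu

Satisfiable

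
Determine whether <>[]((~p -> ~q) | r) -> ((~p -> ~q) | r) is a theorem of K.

Tableau for the negation ~(<>[]((~p -> ~q) | r) -> ((~p -> ~q) | r)):
1. ~(<>[]((~p -> ~q) | r) -> ((~p -> ~q) | r)), 0
2. <>[]((~p -> ~q) | r), 0   [~->-rule on 1]
3. ~((~p -> ~q) | r), 0   [~->-rule on 1]
4. ~(~p -> ~q), 0   [~|-rule on 3]
5. ~r, 0   [~|-rule on 3]
6. ~p, 0   [~->-rule on 4]
7. q, 0   [~->-rule on 4]
8. []((~p -> ~q) | r), 1   [<>-rule on 2: fresh world 1, 0R1]
Accessibility: 0R1
The negation has an open branch (countermodel exists).

No, not valid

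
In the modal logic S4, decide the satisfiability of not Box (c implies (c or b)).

1. not Box (c implies (c or b)), u
2. not (c implies (c or b)), v
3. c, v
4. not (c or b), v
5. not c, v
6. not b, v
Accessibility: uRu, uRv, vRv
Branch closes: c and not c both at v.
All branches of the tableau close; one closing branch shown above.

Unsatisfiable (every branch closes)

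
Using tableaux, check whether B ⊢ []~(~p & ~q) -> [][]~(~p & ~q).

Tableau for the negation ~([]~(~p & ~q) -> [][]~(~p & ~q)):
1. ~([]~(~p & ~q) -> [][]~(~p & ~q)), w0
2. []~(~p & ~q), w0
3. ~[][]~(~p & ~q), w0
4. ~(~p & ~q), w0
5. q, w0
6. ~[]~(~p & ~q), w1
7. ~(~p & ~q), w1
8. q, w1
9. ~p & ~q, w2
10. ~p, w2
11. ~q, w2
Accessibility: w0Rw0, w0Rw1, w1Rw0, w1Rw1, w1Rw2, w2Rw1, w2Rw2
The negation has an open branch (countermodel exists).

Invalid (countermodel exists)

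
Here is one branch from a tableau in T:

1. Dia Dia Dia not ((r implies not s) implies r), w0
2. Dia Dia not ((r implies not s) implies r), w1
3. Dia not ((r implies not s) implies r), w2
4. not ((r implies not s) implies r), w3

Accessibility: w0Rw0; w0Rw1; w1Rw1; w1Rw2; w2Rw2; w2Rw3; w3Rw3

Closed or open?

Open

No atom appears with both signs at the same world.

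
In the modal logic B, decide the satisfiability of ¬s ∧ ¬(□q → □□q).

Satisfiable (open branch found)

1. ¬s ∧ ¬(□q → □□q), w0
2. ¬s, w0   [∧-rule on 1]
3. ¬(□q → □□q), w0   [∧-rule on 1]
4. □q, w0   [¬→-rule on 3]
5. ¬□□q, w0   [¬→-rule on 3]
6. q, w0   [□-rule on 4 via w0Rw0]
7. ¬□q, w1   [¬□-rule on 5: fresh world w1, w0Rw1]
8. q, w1   [□-rule on 4 via w0Rw1]
9. ¬q, w2   [¬□-rule on 7: fresh world w2, w1Rw2]
Accessibility: w0Rw0, w0Rw1, w1Rw0, w1Rw1, w1Rw2, w2Rw1, w2Rw2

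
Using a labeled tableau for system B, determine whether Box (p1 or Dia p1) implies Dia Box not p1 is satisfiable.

1. Box (p1 or Dia p1) implies Dia Box not p1, w0
2. Dia Box not p1, w0
3. Box not p1, w1
4. not p1, w0
5. not p1, w1
Accessibility: w0Rw0, w0Rw1, w1Rw0, w1Rw1

Satisfiable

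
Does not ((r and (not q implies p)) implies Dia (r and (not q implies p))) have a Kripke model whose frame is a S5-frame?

1. not ((r and (not q implies p)) implies Dia (r and (not q implies p))), u
2. r and (not q implies p), u   [neg-implies-rule on 1]
3. not Dia (r and (not q implies p)), u   [neg-implies-rule on 1]
4. r, u   [and-rule on 2]
5. not q implies p, u   [and-rule on 2]
6. not (r and (not q implies p)), u   [neg-Dia-rule on 3 via uRu]
7. p, u   [implies-rule on 5 (branches; this branch)]
8. not (not q implies p), u   [neg-and-rule on 6 (branches; this branch)]
9. not q, u   [neg-implies-rule on 8]
10. not p, u   [neg-implies-rule on 8]
Accessibility: uRu
Branch closes: p and not p both at u.
All branches of the tableau close; one closing branch shown above.

Unsatisfiable (every branch closes)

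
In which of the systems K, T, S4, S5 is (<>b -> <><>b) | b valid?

T, S4, S5

K-tableau for the negation ~((<>b -> <><>b) | b):
1. ~((<>b -> <><>b) | b), u
2. ~(<>b -> <><>b), u   [~|-rule on 1]
3. ~b, u   [~|-rule on 1]
4. <>b, u   [~->-rule on 2]
5. ~<><>b, u   [~->-rule on 2]
6. b, v   [<>-rule on 4: fresh world v, uRv]
7. ~<>b, v   [~<>-rule on 5 via uRv]
Accessibility: uRv
Complete open branch: countermodel on a K-frame, so not valid in K.
T-tableau for the negation ~((<>b -> <><>b) | b):
1. ~((<>b -> <><>b) | b), u
2. ~(<>b -> <><>b), u   [~|-rule on 1]
3. ~b, u   [~|-rule on 1]
4. <>b, u   [~->-rule on 2]
5. ~<><>b, u   [~->-rule on 2]
6. ~<>b, u   [~<>-rule on 5 via uRu]
7. b, v   [<>-rule on 4: fresh world v, uRv]
8. ~<>b, v   [~<>-rule on 5 via uRv]
9. ~b, v   [~<>-rule on 6 via uRv]
Accessibility: uRu, uRv, vRv
Branch closes: b and ~b both at v.
Every branch closes (one shown): valid in T, hence also in S4, S5 (every theorem of T is a theorem of S4 and S5).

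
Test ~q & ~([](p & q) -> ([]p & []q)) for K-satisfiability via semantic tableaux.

1. ~q & ~([](p & q) -> ([]p & []q)), u
2. ~q, u   [&-rule on 1]
3. ~([](p & q) -> ([]p & []q)), u   [&-rule on 1]
4. [](p & q), u   [~->-rule on 3]
5. ~([]p & []q), u   [~->-rule on 3]
6. ~[]q, u   [~&-rule on 5 (branches; this branch)]
7. ~q, v   [~[]-rule on 6: fresh world v, uRv]
8. p & q, v   [[]-rule on 4 via uRv]
9. p, v   [&-rule on 8]
10. q, v   [&-rule on 8]
Accessibility: uRv
Branch closes: q and ~q both at v.
All branches of the tableau close; one closing branch shown above.

No, unsatisfiable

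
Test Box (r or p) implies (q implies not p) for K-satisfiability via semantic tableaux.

1. Box (r or p) implies (q implies not p), u
2. q implies not p, u
3. not p, u

Satisfiable (open branch found)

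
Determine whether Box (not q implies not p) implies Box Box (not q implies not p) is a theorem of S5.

Tableau for the negation not (Box (not q implies not p) implies Box Box (not q implies not p)):
1. not (Box (not q implies not p) implies Box Box (not q implies not p)), w0
2. Box (not q implies not p), w0   [neg-implies-rule on 1]
3. not Box Box (not q implies not p), w0   [neg-implies-rule on 1]
4. not q implies not p, w0   [Box-rule on 2 via w0Rw0]
5. not p, w0   [implies-rule on 4 (branches; this branch)]
6. not Box (not q implies not p), w1   [neg-Box-rule on 3: fresh world w1, w0Rw1]
7. not q implies not p, w1   [Box-rule on 2 via w0Rw1]
8. not p, w1   [implies-rule on 7 (branches; this branch)]
9. not (not q implies not p), w2   [neg-Box-rule on 6: fresh world w2, w1Rw2]
10. not q, w2   [neg-implies-rule on 9]
11. p, w2   [neg-implies-rule on 9]
12. not q implies not p, w2   [Box-rule on 2 via w0Rw2]
13. not p, w2   [implies-rule on 12 (branches; this branch)]
Accessibility: w0Rw0, w0Rw1, w0Rw2, w1Rw0, w1Rw1, w1Rw2, w2Rw0, w2Rw1, w2Rw2
Branch closes: p and not p both at w2.
All branches of the negation close; one closing branch shown above.

Yes, valid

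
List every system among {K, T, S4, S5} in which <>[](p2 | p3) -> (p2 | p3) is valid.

S5

S5-tableau for the negation ~(<>[](p2 | p3) -> (p2 | p3)):
1. ~(<>[](p2 | p3) -> (p2 | p3)), u
2. <>[](p2 | p3), u
3. ~(p2 | p3), u
4. ~p2, u
5. ~p3, u
6. [](p2 | p3), v
7. p2 | p3, u
8. p2 | p3, v
9. p3, u
Accessibility: uRu, uRv, vRu, vRv
Branch closes: p3 and ~p3 both at u.
Every branch closes (one shown): valid in S5.
S4-tableau for the negation ~(<>[](p2 | p3) -> (p2 | p3)):
1. ~(<>[](p2 | p3) -> (p2 | p3)), u
2. <>[](p2 | p3), u
3. ~(p2 | p3), u
4. ~p2, u
5. ~p3, u
6. [](p2 | p3), v
7. p2 | p3, v
8. p3, v
Accessibility: uRu, uRv, vRv
Complete open branch: countermodel on an S4-frame, so not valid in S4, nor in K, T (the same frame is also a K-frame and a T-frame).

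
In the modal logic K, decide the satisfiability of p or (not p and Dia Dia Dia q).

Yes, satisfiable

1. p or (not p and Dia Dia Dia q), u
2. not p and Dia Dia Dia q, u
3. not p, u
4. Dia Dia Dia q, u
5. Dia Dia q, v
6. Dia q, w
7. q, x
Accessibility: uRv, vRw, wRx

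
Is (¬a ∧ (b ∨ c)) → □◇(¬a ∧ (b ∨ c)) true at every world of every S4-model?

Tableau for the negation ¬((¬a ∧ (b ∨ c)) → □◇(¬a ∧ (b ∨ c))):
1. ¬((¬a ∧ (b ∨ c)) → □◇(¬a ∧ (b ∨ c))), w0
2. ¬a ∧ (b ∨ c), w0   [¬→-rule on 1]
3. ¬□◇(¬a ∧ (b ∨ c)), w0   [¬→-rule on 1]
4. ¬a, w0   [∧-rule on 2]
5. b ∨ c, w0   [∧-rule on 2]
6. c, w0   [∨-rule on 5 (branches; this branch)]
7. ¬◇(¬a ∧ (b ∨ c)), w1   [¬□-rule on 3: fresh world w1, w0Rw1]
8. ¬(¬a ∧ (b ∨ c)), w1   [¬◇-rule on 7 via w1Rw1]
9. ¬(b ∨ c), w1   [¬∧-rule on 8 (branches; this branch)]
10. ¬b, w1   [¬∨-rule on 9]
11. ¬c, w1   [¬∨-rule on 9]
Accessibility: w0Rw0, w0Rw1, w1Rw1
The negation has an open branch (countermodel exists).

Not valid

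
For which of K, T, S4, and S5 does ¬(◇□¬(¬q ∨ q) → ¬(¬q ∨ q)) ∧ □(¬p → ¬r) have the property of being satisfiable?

T-tableau for the formula:
1. ¬(◇□¬(¬q ∨ q) → ¬(¬q ∨ q)) ∧ □(¬p → ¬r), u
2. ¬(◇□¬(¬q ∨ q) → ¬(¬q ∨ q)), u
3. □(¬p → ¬r), u
4. ◇□¬(¬q ∨ q), u
5. ¬q ∨ q, u
6. ¬p → ¬r, u
7. q, u
8. ¬r, u
9. □¬(¬q ∨ q), v
10. ¬p → ¬r, v
11. ¬(¬q ∨ q), v
12. q, v
13. ¬q, v
Accessibility: uRu, uRv, vRv
Branch closes: q and ¬q both at v.
Every branch closes (one shown): unsatisfiable in T, hence also in S4, S5 (every S4/S5-frame is a T-frame).
K-tableau for the formula:
1. ¬(◇□¬(¬q ∨ q) → ¬(¬q ∨ q)) ∧ □(¬p → ¬r), u
2. ¬(◇□¬(¬q ∨ q) → ¬(¬q ∨ q)), u
3. □(¬p → ¬r), u
4. ◇□¬(¬q ∨ q), u
5. ¬q ∨ q, u
6. q, u
7. □¬(¬q ∨ q), v
8. ¬p → ¬r, v
9. ¬r, v
Accessibility: uRv
Complete open branch: satisfiable in K.

K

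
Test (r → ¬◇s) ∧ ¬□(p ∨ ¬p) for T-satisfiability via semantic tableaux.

1. (r → ¬◇s) ∧ ¬□(p ∨ ¬p), u
2. r → ¬◇s, u   [∧-rule on 1]
3. ¬□(p ∨ ¬p), u   [∧-rule on 1]
4. ¬◇s, u   [→-rule on 2 (branches; this branch)]
5. ¬s, u   [¬◇-rule on 4 via uRu]
6. ¬(p ∨ ¬p), v   [¬□-rule on 3: fresh world v, uRv]
7. ¬p, v   [¬∨-rule on 6]
8. p, v   [¬∨-rule on 6]
Accessibility: uRu, uRv, vRv
Branch closes: p and ¬p both at v.
Every branch closes; the branch above is one of them.

Unsatisfiable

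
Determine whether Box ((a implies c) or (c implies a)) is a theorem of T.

Valid in T

Tableau for the negation not Box ((a implies c) or (c implies a)):
1. not Box ((a implies c) or (c implies a)), w0
2. not ((a implies c) or (c implies a)), w1   [neg-Box-rule on 1: fresh world w1, w0Rw1]
3. not (a implies c), w1   [neg-or-rule on 2]
4. not (c implies a), w1   [neg-or-rule on 2]
5. a, w1   [neg-implies-rule on 3]
6. not c, w1   [neg-implies-rule on 3]
7. c, w1   [neg-implies-rule on 4]
8. not a, w1   [neg-implies-rule on 4]
Accessibility: w0Rw0, w0Rw1, w1Rw1
Branch closes: c and not c both at w1.
All branches of the negation close; one closing branch shown above.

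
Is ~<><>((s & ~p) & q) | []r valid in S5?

Tableau for the negation ~(~<><>((s & ~p) & q) | []r):
1. ~(~<><>((s & ~p) & q) | []r), w0
2. <><>((s & ~p) & q), w0
3. ~[]r, w0
4. <>((s & ~p) & q), w1
5. ~r, w2
6. (s & ~p) & q, w3
7. s & ~p, w3
8. q, w3
9. s, w3
10. ~p, w3
Accessibility: w0Rw0, w0Rw1, w0Rw2, w0Rw3, w1Rw0, w1Rw1, w1Rw2, w1Rw3, w2Rw0, w2Rw1, w2Rw2, w2Rw3, w3Rw0, w3Rw1, w3Rw2, w3Rw3
The negation has an open branch (countermodel exists).

No, not valid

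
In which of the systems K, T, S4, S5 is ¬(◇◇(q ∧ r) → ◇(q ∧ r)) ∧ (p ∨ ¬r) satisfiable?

K, T

S4-tableau for the formula:
1. ¬(◇◇(q ∧ r) → ◇(q ∧ r)) ∧ (p ∨ ¬r), w0
2. ¬(◇◇(q ∧ r) → ◇(q ∧ r)), w0
3. p ∨ ¬r, w0
4. ◇◇(q ∧ r), w0
5. ¬◇(q ∧ r), w0
6. ¬(q ∧ r), w0
7. ¬r, w0
8. ◇(q ∧ r), w1
9. ¬(q ∧ r), w1
10. ¬r, w1
11. q ∧ r, w2
12. q, w2
13. r, w2
14. ¬(q ∧ r), w2
15. ¬r, w2
Accessibility: w0Rw0, w0Rw1, w0Rw2, w1Rw1, w1Rw2, w2Rw2
Branch closes: r and ¬r both at w2.
Every branch closes (one shown): unsatisfiable in S4, hence also in S5 (every S5-frame is an S4-frame).
T-tableau for the formula:
1. ¬(◇◇(q ∧ r) → ◇(q ∧ r)) ∧ (p ∨ ¬r), w0
2. ¬(◇◇(q ∧ r) → ◇(q ∧ r)), w0
3. p ∨ ¬r, w0
4. ◇◇(q ∧ r), w0
5. ¬◇(q ∧ r), w0
6. ¬(q ∧ r), w0
7. ¬r, w0
8. ◇(q ∧ r), w1
9. ¬(q ∧ r), w1
10. ¬r, w1
11. q ∧ r, w2
12. q, w2
13. r, w2
Accessibility: w0Rw0, w0Rw1, w1Rw1, w1Rw2, w2Rw2
Complete open branch: satisfiable in T, hence also in K (this T-model is also a K-model).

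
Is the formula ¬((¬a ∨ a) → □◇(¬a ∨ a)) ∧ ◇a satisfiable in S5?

1. ¬((¬a ∨ a) → □◇(¬a ∨ a)) ∧ ◇a, u
2. ¬((¬a ∨ a) → □◇(¬a ∨ a)), u   [∧-rule on 1]
3. ◇a, u   [∧-rule on 1]
4. ¬a ∨ a, u   [¬→-rule on 2]
5. ¬□◇(¬a ∨ a), u   [¬→-rule on 2]
6. a, u   [∨-rule on 4 (branches; this branch)]
7. a, v   [◇-rule on 3: fresh world v, uRv]
8. ¬◇(¬a ∨ a), w   [¬□-rule on 5: fresh world w, uRw]
9. ¬(¬a ∨ a), u   [¬◇-rule on 8 via wRu]
10. ¬a, u   [¬∨-rule on 9]
Accessibility: uRu, uRv, uRw, vRu, vRv, vRw, wRu, wRv, wRw
Branch closes: a and ¬a both at u.
Every branch closes; the branch above is one of them.

Unsatisfiable (every branch closes)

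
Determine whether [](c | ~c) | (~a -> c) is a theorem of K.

Tableau for the negation ~([](c | ~c) | (~a -> c)):
1. ~([](c | ~c) | (~a -> c)), w0
2. ~[](c | ~c), w0
3. ~(~a -> c), w0
4. ~a, w0
5. ~c, w0
6. ~(c | ~c), w1
7. ~c, w1
8. c, w1
Accessibility: w0Rw1
Branch closes: c and ~c both at w1.
All branches of the negation close; one closing branch shown above.

Valid in K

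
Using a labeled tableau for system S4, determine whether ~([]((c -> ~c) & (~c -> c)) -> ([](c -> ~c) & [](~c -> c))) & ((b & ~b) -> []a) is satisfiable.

1. ~([]((c -> ~c) & (~c -> c)) -> ([](c -> ~c) & [](~c -> c))) & ((b & ~b) -> []a), 0
2. ~([]((c -> ~c) & (~c -> c)) -> ([](c -> ~c) & [](~c -> c))), 0   [&-rule on 1]
3. (b & ~b) -> []a, 0   [&-rule on 1]
4. []((c -> ~c) & (~c -> c)), 0   [~->-rule on 2]
5. ~([](c -> ~c) & [](~c -> c)), 0   [~->-rule on 2]
6. (c -> ~c) & (~c -> c), 0   [[]-rule on 4 via 0R0]
7. c -> ~c, 0   [&-rule on 6]
8. ~c -> c, 0   [&-rule on 6]
9. []a, 0   [->-rule on 3 (branches; this branch)]
10. a, 0   [[]-rule on 9 via 0R0]
11. ~[](~c -> c), 0   [~&-rule on 5 (branches; this branch)]
12. ~c, 0   [->-rule on 7 (branches; this branch)]
13. c, 0   [->-rule on 8 (branches; this branch)]
Accessibility: 0R0
Branch closes: c and ~c both at 0.
(One branch shown.) All branches close.

Unsatisfiable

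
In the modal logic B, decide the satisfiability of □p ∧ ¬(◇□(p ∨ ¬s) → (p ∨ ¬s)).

1. □p ∧ ¬(◇□(p ∨ ¬s) → (p ∨ ¬s)), 0
2. □p, 0
3. ¬(◇□(p ∨ ¬s) → (p ∨ ¬s)), 0
4. ◇□(p ∨ ¬s), 0
5. ¬(p ∨ ¬s), 0
6. ¬p, 0
7. s, 0
8. p, 0
Accessibility: 0R0
Branch closes: p and ¬p both at 0.
(One branch shown.) All branches close.

Unsatisfiable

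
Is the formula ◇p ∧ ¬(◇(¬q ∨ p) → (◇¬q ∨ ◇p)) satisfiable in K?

Unsatisfiable (every branch closes)

1. ◇p ∧ ¬(◇(¬q ∨ p) → (◇¬q ∨ ◇p)), 0
2. ◇p, 0
3. ¬(◇(¬q ∨ p) → (◇¬q ∨ ◇p)), 0
4. ◇(¬q ∨ p), 0
5. ¬(◇¬q ∨ ◇p), 0
6. ¬◇¬q, 0
7. ¬◇p, 0
8. p, 1
9. q, 1
10. ¬p, 1
Accessibility: 0R1
Branch closes: p and ¬p both at 1.
(One branch shown.) All branches close.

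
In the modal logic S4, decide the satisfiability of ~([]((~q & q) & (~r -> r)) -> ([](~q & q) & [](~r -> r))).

Unsatisfiable (every branch closes)

1. ~([]((~q & q) & (~r -> r)) -> ([](~q & q) & [](~r -> r))), w0
2. []((~q & q) & (~r -> r)), w0
3. ~([](~q & q) & [](~r -> r)), w0
4. (~q & q) & (~r -> r), w0
5. ~q & q, w0
6. ~r -> r, w0
7. ~q, w0
8. q, w0
Accessibility: w0Rw0
Branch closes: q and ~q both at w0.
(One branch shown.) All branches close.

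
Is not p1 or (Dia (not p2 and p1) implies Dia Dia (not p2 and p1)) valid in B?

Valid in B

Tableau for the negation not (not p1 or (Dia (not p2 and p1) implies Dia Dia (not p2 and p1))):
1. not (not p1 or (Dia (not p2 and p1) implies Dia Dia (not p2 and p1))), u
2. p1, u   [neg-or-rule on 1]
3. not (Dia (not p2 and p1) implies Dia Dia (not p2 and p1)), u   [neg-or-rule on 1]
4. Dia (not p2 and p1), u   [neg-implies-rule on 3]
5. not Dia Dia (not p2 and p1), u   [neg-implies-rule on 3]
6. not Dia (not p2 and p1), u   [neg-Dia-rule on 5 via uRu]
7. not (not p2 and p1), u   [neg-Dia-rule on 6 via uRu]
8. p2, u   [neg-and-rule on 7 (branches; this branch)]
9. not p2 and p1, v   [Dia-rule on 4: fresh world v, uRv]
10. not p2, v   [and-rule on 9]
11. p1, v   [and-rule on 9]
12. not Dia (not p2 and p1), v   [neg-Dia-rule on 5 via uRv]
13. not (not p2 and p1), v   [neg-Dia-rule on 6 via uRv]
14. not p1, v   [neg-and-rule on 13 (branches; this branch)]
Accessibility: uRu, uRv, vRu, vRv
Branch closes: p1 and not p1 both at v.
Every branch of the negation's tableau closes; the branch above is one of them.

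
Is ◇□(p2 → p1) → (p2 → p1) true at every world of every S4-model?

Tableau for the negation ¬(◇□(p2 → p1) → (p2 → p1)):
1. ¬(◇□(p2 → p1) → (p2 → p1)), 0
2. ◇□(p2 → p1), 0
3. ¬(p2 → p1), 0
4. p2, 0
5. ¬p1, 0
6. □(p2 → p1), 1
7. p2 → p1, 1
8. p1, 1
Accessibility: 0R0, 0R1, 1R1
The negation has an open branch (countermodel exists).

Not valid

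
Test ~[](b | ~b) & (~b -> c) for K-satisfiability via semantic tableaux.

1. ~[](b | ~b) & (~b -> c), u
2. ~[](b | ~b), u
3. ~b -> c, u
4. c, u
5. ~(b | ~b), v
6. ~b, v
7. b, v
Accessibility: uRv
Branch closes: b and ~b both at v.
All branches of the tableau close; one closing branch shown above.

Unsatisfiable (every branch closes)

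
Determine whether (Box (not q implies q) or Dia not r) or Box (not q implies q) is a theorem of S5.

Tableau for the negation not ((Box (not q implies q) or Dia not r) or Box (not q implies q)):
1. not ((Box (not q implies q) or Dia not r) or Box (not q implies q)), u
2. not (Box (not q implies q) or Dia not r), u
3. not Box (not q implies q), u
4. not Dia not r, u
5. r, u
6. not (not q implies q), v
7. not q, v
8. r, v
Accessibility: uRu, uRv, vRu, vRv
The negation has an open branch (countermodel exists).

No, not valid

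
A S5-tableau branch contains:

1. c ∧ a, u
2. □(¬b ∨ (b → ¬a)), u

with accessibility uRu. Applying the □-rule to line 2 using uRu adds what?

¬b ∨ (b → ¬a), u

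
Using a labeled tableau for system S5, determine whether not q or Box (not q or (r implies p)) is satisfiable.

1. not q or Box (not q or (r implies p)), u
2. Box (not q or (r implies p)), u   [or-rule on 1 (branches; this branch)]
3. not q or (r implies p), u   [Box-rule on 2 via uRu]
4. r implies p, u   [or-rule on 3 (branches; this branch)]
5. p, u   [implies-rule on 4 (branches; this branch)]
Accessibility: uRu

Satisfiable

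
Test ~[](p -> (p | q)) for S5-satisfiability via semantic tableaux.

Unsatisfiable (every branch closes)

1. ~[](p -> (p | q)), u
2. ~(p -> (p | q)), v
3. p, v
4. ~(p | q), v
5. ~p, v
6. ~q, v
Accessibility: uRu, uRv, vRu, vRv
Branch closes: p and ~p both at v.
Every branch closes; the branch above is one of them.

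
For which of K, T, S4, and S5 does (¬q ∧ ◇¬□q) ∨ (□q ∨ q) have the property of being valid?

T, S4, S5

K-tableau for the negation ¬((¬q ∧ ◇¬□q) ∨ (□q ∨ q)):
1. ¬((¬q ∧ ◇¬□q) ∨ (□q ∨ q)), w0
2. ¬(¬q ∧ ◇¬□q), w0
3. ¬(□q ∨ q), w0
4. ¬□q, w0
5. ¬q, w0
6. ¬◇¬□q, w0
7. ¬q, w1
8. □q, w1
Accessibility: w0Rw1
Complete open branch: countermodel on a K-frame, so not valid in K.
T-tableau for the negation ¬((¬q ∧ ◇¬□q) ∨ (□q ∨ q)):
1. ¬((¬q ∧ ◇¬□q) ∨ (□q ∨ q)), w0
2. ¬(¬q ∧ ◇¬□q), w0
3. ¬(□q ∨ q), w0
4. ¬□q, w0
5. ¬q, w0
6. ¬◇¬□q, w0
7. □q, w0
8. q, w0
Accessibility: w0Rw0
Branch closes: q and ¬q both at w0.
Every branch closes (one shown): valid in T, hence also in S4, S5 (every theorem of T is a theorem of S4 and S5).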